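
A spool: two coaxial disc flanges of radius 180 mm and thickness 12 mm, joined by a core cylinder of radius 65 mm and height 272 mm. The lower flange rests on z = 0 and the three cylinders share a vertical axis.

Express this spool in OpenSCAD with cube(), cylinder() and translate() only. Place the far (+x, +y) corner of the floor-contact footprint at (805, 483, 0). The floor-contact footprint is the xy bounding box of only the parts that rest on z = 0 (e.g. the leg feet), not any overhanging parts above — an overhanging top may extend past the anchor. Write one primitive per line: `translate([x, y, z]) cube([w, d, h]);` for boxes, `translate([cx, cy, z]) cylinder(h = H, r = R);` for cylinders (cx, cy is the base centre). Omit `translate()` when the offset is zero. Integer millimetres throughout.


translate([625, 303, 0]) cylinder(h = 12, r = 180);
translate([625, 303, 12]) cylinder(h = 272, r = 65);
translate([625, 303, 284]) cylinder(h = 12, r = 180);


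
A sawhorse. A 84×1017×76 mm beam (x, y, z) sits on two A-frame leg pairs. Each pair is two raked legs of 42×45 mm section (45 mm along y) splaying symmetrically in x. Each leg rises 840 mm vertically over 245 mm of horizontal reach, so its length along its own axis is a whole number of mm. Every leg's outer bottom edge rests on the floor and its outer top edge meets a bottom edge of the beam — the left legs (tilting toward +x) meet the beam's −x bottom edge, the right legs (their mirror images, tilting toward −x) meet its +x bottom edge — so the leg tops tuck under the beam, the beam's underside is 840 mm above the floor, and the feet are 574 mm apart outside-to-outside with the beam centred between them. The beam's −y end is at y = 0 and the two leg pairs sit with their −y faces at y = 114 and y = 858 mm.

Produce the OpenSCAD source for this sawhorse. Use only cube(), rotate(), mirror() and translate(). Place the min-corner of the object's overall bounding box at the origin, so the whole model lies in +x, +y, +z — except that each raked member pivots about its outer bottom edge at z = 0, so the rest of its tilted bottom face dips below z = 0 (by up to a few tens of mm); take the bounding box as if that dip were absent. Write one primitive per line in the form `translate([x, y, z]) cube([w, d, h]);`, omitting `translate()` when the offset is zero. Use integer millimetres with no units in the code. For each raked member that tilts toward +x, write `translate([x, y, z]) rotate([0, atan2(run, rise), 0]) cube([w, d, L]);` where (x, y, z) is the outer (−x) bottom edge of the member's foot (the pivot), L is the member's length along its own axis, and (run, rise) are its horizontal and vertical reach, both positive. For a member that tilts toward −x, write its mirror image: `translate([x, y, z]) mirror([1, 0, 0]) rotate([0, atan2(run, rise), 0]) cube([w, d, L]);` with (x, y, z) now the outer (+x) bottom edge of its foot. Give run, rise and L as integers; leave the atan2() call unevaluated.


translate([245, 0, 840]) cube([84, 1017, 76]);
translate([0, 114, 0]) rotate([0, atan2(245, 840), 0]) cube([42, 45, 875]);
translate([574, 114, 0]) mirror([1, 0, 0]) rotate([0, atan2(245, 840), 0]) cube([42, 45, 875]);
translate([0, 858, 0]) rotate([0, atan2(245, 840), 0]) cube([42, 45, 875]);
translate([574, 858, 0]) mirror([1, 0, 0]) rotate([0, atan2(245, 840), 0]) cube([42, 45, 875]);


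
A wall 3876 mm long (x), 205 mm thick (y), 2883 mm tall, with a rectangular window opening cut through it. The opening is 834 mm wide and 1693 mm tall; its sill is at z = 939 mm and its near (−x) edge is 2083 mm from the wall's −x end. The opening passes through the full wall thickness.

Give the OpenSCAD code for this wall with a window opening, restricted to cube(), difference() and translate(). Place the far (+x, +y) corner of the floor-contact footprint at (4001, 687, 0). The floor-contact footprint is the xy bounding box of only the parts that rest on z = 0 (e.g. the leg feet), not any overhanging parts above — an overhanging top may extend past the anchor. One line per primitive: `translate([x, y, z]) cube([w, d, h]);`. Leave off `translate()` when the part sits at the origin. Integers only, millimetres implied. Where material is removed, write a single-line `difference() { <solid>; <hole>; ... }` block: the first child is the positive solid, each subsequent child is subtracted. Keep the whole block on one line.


difference() { translate([125, 482, 0]) cube([3876, 205, 2883]); translate([2208, 482, 939]) cube([834, 205, 1693]); }


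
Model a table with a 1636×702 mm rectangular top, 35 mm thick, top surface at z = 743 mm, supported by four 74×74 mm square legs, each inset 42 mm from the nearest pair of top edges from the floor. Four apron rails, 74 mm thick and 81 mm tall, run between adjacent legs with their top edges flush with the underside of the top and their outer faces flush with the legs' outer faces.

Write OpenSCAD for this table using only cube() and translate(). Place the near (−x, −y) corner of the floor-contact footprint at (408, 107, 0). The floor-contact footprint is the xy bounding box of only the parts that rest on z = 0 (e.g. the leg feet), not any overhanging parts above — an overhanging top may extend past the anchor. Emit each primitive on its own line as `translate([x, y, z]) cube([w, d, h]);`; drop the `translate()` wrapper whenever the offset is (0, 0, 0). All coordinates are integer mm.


translate([366, 65, 708]) cube([1636, 702, 35]);
translate([408, 107, 0]) cube([74, 74, 708]);
translate([1886, 107, 0]) cube([74, 74, 708]);
translate([408, 651, 0]) cube([74, 74, 708]);
translate([1886, 651, 0]) cube([74, 74, 708]);
translate([482, 107, 627]) cube([1404, 74, 81]);
translate([482, 651, 627]) cube([1404, 74, 81]);
translate([408, 181, 627]) cube([74, 470, 81]);
translate([1886, 181, 627]) cube([74, 470, 81]);


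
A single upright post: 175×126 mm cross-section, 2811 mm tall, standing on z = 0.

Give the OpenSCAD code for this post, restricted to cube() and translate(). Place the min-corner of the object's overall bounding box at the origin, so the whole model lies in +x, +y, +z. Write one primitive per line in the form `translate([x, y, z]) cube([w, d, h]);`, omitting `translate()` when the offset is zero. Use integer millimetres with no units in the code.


cube([175, 126, 2811]);


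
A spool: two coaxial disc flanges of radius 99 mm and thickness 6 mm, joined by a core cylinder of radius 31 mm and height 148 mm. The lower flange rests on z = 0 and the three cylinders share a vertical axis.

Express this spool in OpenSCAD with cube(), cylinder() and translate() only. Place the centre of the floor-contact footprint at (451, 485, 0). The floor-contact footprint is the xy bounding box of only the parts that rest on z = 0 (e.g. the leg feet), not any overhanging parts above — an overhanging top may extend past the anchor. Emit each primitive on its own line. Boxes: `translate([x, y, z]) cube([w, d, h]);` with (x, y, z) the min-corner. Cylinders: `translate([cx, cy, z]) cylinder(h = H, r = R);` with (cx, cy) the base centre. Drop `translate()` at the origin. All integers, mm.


translate([451, 485, 0]) cylinder(h = 6, r = 99);
translate([451, 485, 6]) cylinder(h = 148, r = 31);
translate([451, 485, 154]) cylinder(h = 6, r = 99);


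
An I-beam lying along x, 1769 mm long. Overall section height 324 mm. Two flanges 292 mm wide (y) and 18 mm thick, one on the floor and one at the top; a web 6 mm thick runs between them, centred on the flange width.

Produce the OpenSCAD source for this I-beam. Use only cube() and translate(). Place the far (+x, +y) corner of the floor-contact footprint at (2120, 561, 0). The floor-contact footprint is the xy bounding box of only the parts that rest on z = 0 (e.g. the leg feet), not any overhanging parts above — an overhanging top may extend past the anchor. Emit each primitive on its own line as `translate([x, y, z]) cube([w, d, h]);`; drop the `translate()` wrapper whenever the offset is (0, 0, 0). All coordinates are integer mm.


translate([351, 269, 0]) cube([1769, 292, 18]);
translate([351, 412, 18]) cube([1769, 6, 288]);
translate([351, 269, 306]) cube([1769, 292, 18]);


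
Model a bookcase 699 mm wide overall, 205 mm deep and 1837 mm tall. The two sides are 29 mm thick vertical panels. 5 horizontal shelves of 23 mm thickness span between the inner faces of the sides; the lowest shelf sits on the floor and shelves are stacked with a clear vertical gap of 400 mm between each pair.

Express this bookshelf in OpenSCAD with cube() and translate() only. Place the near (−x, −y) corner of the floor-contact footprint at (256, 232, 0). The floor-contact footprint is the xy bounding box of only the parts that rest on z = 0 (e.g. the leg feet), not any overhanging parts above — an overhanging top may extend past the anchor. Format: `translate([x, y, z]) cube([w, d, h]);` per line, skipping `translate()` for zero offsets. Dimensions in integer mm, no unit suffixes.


translate([256, 232, 0]) cube([29, 205, 1837]);
translate([926, 232, 0]) cube([29, 205, 1837]);
translate([285, 232, 0]) cube([641, 205, 23]);
translate([285, 232, 423]) cube([641, 205, 23]);
translate([285, 232, 846]) cube([641, 205, 23]);
translate([285, 232, 1269]) cube([641, 205, 23]);
translate([285, 232, 1692]) cube([641, 205, 23]);


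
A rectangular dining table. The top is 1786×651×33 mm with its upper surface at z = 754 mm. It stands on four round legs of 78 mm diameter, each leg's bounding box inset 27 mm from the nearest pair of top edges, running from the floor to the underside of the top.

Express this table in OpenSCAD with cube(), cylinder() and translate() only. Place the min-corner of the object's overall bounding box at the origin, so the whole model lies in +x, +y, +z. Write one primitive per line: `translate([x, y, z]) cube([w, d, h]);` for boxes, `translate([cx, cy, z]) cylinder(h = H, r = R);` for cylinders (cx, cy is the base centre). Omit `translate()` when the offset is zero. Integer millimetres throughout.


// leg_h = 754 - 33 = 721
translate([0, 0, 721]) cube([1786, 651, 33]);
translate([66, 66, 0]) cylinder(h = 721, r = 39);
translate([1720, 66, 0]) cylinder(h = 721, r = 39);
translate([66, 585, 0]) cylinder(h = 721, r = 39);
translate([1720, 585, 0]) cylinder(h = 721, r = 39);


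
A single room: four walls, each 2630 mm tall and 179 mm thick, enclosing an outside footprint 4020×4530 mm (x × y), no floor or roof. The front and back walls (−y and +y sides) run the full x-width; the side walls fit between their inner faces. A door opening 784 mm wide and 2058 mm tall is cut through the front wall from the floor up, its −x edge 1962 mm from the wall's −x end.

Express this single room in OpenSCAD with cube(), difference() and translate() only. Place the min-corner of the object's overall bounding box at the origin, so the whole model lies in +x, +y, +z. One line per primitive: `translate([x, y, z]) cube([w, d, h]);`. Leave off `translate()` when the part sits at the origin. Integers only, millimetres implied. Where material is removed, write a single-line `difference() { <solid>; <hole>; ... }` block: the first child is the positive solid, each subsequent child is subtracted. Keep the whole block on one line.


difference() { cube([4020, 179, 2630]); translate([1962, 0, 0]) cube([784, 179, 2058]); }
translate([0, 4351, 0]) cube([4020, 179, 2630]);
translate([0, 179, 0]) cube([179, 4172, 2630]);
translate([3841, 179, 0]) cube([179, 4172, 2630]);


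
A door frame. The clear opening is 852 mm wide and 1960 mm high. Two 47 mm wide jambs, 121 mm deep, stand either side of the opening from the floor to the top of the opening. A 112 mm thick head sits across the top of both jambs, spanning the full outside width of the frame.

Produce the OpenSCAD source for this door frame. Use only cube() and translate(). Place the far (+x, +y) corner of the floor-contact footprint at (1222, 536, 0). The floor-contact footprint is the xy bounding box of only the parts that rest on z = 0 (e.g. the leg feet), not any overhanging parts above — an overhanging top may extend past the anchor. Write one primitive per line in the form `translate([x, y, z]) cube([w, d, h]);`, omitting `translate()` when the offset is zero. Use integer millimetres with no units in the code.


translate([276, 415, 0]) cube([47, 121, 1960]);
translate([1175, 415, 0]) cube([47, 121, 1960]);
translate([276, 415, 1960]) cube([946, 121, 112]);


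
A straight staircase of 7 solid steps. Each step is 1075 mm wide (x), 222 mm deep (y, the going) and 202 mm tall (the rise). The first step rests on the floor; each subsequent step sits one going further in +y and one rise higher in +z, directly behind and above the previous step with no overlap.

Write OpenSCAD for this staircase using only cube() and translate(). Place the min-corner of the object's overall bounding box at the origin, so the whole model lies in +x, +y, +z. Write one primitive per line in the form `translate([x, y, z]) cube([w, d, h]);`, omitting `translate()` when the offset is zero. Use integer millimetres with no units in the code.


cube([1075, 222, 202]);
translate([0, 222, 202]) cube([1075, 222, 202]);
translate([0, 444, 404]) cube([1075, 222, 202]);
translate([0, 666, 606]) cube([1075, 222, 202]);
translate([0, 888, 808]) cube([1075, 222, 202]);
translate([0, 1110, 1010]) cube([1075, 222, 202]);
translate([0, 1332, 1212]) cube([1075, 222, 202]);


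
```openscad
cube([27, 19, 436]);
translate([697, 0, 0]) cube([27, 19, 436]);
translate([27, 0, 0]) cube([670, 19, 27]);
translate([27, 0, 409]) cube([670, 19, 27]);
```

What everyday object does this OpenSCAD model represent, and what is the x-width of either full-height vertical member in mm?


A picture frame. The border width is 27 mm.

Four thin pieces enclosing a rectangular opening — a picture frame. The two full-height stiles are 436 mm tall; the top rail sits at z = 409 and is 27 mm tall, so the border above the opening is 436 − 409 = 27 mm, matching the stile x-width.


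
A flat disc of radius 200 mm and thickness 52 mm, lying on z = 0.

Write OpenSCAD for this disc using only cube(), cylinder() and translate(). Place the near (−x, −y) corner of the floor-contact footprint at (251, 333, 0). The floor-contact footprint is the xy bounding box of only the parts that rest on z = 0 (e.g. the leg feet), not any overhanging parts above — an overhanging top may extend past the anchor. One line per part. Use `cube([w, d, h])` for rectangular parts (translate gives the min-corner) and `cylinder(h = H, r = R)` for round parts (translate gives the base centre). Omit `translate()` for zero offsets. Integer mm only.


translate([451, 533, 0]) cylinder(h = 52, r = 200);


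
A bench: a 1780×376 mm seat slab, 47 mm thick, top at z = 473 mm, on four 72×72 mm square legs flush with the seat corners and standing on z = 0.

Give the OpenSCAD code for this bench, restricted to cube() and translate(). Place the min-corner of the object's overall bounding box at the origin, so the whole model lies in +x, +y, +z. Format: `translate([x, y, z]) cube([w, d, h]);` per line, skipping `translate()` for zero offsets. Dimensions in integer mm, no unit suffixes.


translate([0, 0, 426]) cube([1780, 376, 47]);
cube([72, 72, 426]);
translate([0, 304, 0]) cube([72, 72, 426]);
translate([1708, 0, 0]) cube([72, 72, 426]);
translate([1708, 304, 0]) cube([72, 72, 426]);


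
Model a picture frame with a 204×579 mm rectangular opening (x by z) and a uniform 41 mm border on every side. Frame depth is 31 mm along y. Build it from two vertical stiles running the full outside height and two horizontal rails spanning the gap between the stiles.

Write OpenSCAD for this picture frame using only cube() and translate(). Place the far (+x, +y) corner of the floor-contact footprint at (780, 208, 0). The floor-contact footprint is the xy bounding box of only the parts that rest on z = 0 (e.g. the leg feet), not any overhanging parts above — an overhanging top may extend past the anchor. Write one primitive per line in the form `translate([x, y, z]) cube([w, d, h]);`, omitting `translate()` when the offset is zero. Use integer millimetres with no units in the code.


translate([494, 177, 0]) cube([41, 31, 661]);
translate([739, 177, 0]) cube([41, 31, 661]);
translate([535, 177, 0]) cube([204, 31, 41]);
translate([535, 177, 620]) cube([204, 31, 41]);


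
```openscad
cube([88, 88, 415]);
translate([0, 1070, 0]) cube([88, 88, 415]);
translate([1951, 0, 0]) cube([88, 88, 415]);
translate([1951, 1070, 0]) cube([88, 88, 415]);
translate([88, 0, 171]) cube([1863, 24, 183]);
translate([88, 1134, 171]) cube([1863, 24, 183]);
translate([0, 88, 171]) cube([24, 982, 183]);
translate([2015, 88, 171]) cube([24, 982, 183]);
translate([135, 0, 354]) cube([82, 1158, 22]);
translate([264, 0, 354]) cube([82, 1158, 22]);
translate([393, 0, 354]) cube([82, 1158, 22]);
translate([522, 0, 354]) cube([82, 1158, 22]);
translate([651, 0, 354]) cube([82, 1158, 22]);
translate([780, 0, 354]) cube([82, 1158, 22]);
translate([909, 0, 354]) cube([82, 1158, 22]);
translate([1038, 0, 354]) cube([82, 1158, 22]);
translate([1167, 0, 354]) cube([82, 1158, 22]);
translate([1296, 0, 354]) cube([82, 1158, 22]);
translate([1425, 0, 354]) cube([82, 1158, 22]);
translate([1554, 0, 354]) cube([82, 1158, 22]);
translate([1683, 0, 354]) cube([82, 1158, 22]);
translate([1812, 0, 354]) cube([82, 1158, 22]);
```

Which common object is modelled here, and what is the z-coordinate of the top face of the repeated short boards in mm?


A bed frame. The slat-top height is 376 mm.

Four posts, four rails, and a row of slats — a bed frame. Slats sit on the rails at z = 171 + 183 = 354; with slat thickness 22, the top is 376 mm.


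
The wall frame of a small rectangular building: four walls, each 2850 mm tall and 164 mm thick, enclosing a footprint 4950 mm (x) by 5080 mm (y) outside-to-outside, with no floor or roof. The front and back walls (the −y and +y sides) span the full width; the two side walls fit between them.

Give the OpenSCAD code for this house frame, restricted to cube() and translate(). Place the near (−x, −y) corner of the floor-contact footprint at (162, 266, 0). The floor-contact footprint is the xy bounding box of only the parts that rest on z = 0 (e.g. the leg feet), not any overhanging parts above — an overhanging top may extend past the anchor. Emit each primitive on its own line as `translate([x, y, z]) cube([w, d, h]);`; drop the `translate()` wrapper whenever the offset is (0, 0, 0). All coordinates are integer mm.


translate([162, 266, 0]) cube([4950, 164, 2850]);
translate([162, 5182, 0]) cube([4950, 164, 2850]);
translate([162, 430, 0]) cube([164, 4752, 2850]);
translate([4948, 430, 0]) cube([164, 4752, 2850]);


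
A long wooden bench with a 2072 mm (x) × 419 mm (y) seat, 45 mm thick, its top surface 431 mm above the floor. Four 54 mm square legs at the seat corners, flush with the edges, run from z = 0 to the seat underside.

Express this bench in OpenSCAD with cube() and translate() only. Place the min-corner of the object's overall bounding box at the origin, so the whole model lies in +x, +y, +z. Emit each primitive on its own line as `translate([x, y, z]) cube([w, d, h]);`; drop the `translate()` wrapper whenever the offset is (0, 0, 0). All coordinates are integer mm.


// leg_h = 431 − 45 = 386
translate([0, 0, 386]) cube([2072, 419, 45]);
cube([54, 54, 386]);
translate([0, 365, 0]) cube([54, 54, 386]);
translate([2018, 0, 0]) cube([54, 54, 386]);
translate([2018, 365, 0]) cube([54, 54, 386]);


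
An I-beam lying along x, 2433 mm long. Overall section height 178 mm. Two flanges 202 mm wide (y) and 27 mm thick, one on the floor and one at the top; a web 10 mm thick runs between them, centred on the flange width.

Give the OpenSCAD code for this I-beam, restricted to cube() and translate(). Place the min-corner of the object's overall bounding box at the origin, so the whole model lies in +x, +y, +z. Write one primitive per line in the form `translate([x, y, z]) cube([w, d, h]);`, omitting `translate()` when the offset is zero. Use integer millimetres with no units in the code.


cube([2433, 202, 27]);
translate([0, 96, 27]) cube([2433, 10, 124]);
translate([0, 0, 151]) cube([2433, 202, 27]);


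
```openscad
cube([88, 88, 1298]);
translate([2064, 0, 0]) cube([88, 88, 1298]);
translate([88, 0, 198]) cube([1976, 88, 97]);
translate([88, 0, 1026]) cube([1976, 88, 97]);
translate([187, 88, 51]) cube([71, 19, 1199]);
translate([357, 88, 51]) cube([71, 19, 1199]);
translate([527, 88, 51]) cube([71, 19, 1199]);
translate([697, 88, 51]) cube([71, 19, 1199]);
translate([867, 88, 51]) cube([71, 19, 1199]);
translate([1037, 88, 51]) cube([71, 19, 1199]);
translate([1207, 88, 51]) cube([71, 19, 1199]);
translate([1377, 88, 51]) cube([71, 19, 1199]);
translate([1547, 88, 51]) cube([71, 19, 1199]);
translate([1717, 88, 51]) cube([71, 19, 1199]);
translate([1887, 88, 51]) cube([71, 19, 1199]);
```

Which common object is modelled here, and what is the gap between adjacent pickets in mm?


A fence section. The picket gap is 99 mm.

Two posts, two rails, 11 pickets — a fence section. Span 1976 mm holds 11 pickets of 71 mm with 12 equal gaps: ⌊(1976 − 11·71) / 12⌋ = 99 mm.


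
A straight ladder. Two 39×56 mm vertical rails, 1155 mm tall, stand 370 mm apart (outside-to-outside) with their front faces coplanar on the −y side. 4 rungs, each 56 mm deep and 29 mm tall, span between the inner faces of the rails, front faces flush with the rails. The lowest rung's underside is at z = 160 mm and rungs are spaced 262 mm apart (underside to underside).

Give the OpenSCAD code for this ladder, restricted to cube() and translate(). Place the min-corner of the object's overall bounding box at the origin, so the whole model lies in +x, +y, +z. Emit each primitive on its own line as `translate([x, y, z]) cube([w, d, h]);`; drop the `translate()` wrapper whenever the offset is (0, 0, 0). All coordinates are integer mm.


cube([39, 56, 1155]);
translate([331, 0, 0]) cube([39, 56, 1155]);
translate([39, 0, 160]) cube([292, 56, 29]);
translate([39, 0, 422]) cube([292, 56, 29]);
translate([39, 0, 684]) cube([292, 56, 29]);
translate([39, 0, 946]) cube([292, 56, 29]);


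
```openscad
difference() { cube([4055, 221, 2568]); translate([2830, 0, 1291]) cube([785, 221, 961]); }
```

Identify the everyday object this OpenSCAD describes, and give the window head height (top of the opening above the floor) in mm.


A wall with a window opening. The window head height is 2252 mm.

A wall with a rectangular opening subtracted — a window. Sill at z = 1291, opening 961 mm tall, so the head is at 1291 + 961 = 2252 mm.


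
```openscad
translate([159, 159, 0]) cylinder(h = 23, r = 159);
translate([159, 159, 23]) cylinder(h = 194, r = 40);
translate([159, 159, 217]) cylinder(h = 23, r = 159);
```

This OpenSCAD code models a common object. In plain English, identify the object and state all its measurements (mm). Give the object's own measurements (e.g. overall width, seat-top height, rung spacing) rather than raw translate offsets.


A spool: two coaxial disc flanges of radius 159 mm and thickness 23 mm, joined by a core cylinder of radius 40 mm and height 194 mm. The lower flange rests on z = 0 and the three cylinders share a vertical axis.


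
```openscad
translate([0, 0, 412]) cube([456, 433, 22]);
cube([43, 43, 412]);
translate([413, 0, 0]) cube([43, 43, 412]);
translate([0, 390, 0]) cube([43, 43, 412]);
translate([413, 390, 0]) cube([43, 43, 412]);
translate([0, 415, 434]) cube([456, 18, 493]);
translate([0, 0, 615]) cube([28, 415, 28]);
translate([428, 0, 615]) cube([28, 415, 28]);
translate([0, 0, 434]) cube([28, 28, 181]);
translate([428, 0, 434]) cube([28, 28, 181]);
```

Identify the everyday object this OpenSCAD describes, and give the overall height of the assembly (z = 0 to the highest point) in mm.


A chair. The overall height is 927 mm.

A slab on four corner posts with a tall panel at the back — a chair. The seat slab sits at z = 412 with thickness 22, and the 493 mm backrest starts at the seat top, so the overall height is 412 + 22 + 493 = 927 mm.


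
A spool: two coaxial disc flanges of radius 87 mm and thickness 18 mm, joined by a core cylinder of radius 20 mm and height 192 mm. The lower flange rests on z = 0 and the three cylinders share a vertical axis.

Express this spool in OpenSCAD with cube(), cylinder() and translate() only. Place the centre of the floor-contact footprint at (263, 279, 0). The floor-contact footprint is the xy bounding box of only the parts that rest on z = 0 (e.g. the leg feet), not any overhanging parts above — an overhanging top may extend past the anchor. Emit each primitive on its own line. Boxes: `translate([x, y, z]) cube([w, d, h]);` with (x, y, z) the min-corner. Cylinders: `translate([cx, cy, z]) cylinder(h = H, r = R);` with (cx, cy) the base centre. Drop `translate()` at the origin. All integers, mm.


translate([263, 279, 0]) cylinder(h = 18, r = 87);
translate([263, 279, 18]) cylinder(h = 192, r = 20);
translate([263, 279, 210]) cylinder(h = 18, r = 87);


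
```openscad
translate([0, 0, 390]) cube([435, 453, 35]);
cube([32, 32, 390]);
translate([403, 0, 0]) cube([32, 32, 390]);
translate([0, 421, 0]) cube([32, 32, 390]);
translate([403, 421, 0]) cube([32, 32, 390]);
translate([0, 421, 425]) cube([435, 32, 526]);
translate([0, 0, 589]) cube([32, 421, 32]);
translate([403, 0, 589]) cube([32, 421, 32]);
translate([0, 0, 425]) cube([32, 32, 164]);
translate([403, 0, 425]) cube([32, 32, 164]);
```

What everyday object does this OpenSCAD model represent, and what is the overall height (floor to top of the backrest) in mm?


A chair. The overall height is 951 mm.

A slab on four corner posts with a tall panel at the back — a chair. The seat slab sits at z = 390 with thickness 35, and the 526 mm backrest starts at the seat top, so the overall height is 390 + 35 + 526 = 951 mm.


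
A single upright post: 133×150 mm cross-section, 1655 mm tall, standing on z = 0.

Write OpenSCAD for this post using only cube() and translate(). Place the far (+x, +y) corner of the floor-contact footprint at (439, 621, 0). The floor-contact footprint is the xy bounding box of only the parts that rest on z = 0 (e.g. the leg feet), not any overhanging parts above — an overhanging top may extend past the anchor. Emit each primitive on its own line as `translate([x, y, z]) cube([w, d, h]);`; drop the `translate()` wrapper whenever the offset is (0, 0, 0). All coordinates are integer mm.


translate([306, 471, 0]) cube([133, 150, 1655]);


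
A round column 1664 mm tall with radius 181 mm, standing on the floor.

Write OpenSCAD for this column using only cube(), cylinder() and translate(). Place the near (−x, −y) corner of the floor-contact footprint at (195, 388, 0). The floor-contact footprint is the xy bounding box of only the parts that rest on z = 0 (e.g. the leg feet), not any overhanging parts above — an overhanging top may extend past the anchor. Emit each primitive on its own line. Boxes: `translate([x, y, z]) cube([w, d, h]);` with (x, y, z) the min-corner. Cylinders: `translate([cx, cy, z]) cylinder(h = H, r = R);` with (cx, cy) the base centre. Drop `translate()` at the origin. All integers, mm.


translate([376, 569, 0]) cylinder(h = 1664, r = 181);


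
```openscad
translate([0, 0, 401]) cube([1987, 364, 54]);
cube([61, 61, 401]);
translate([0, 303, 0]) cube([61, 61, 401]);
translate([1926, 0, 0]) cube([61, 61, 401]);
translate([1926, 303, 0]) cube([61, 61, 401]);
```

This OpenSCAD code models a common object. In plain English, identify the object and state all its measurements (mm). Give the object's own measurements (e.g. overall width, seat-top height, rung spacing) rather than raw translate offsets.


A bench: a 1987×364 mm seat slab, 54 mm thick, top at z = 455 mm, on four 61×61 mm square legs flush with the seat corners and standing on z = 0.


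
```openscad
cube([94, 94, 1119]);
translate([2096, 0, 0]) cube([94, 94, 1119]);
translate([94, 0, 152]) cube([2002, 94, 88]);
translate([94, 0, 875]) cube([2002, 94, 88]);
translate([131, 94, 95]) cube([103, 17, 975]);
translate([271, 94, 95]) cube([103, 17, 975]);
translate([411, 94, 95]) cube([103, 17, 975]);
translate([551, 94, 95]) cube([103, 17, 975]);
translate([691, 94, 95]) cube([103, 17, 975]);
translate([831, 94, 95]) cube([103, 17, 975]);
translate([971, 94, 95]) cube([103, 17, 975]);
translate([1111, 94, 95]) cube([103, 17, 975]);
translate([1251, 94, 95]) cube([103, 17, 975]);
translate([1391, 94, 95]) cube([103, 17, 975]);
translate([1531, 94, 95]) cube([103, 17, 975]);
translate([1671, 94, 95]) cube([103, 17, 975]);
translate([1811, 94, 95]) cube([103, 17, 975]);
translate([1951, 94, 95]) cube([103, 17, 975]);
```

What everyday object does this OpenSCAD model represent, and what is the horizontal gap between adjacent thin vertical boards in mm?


A fence section. The picket gap is 37 mm.

Two posts, two rails, 14 pickets — a fence section. Span 2002 mm holds 14 pickets of 103 mm with 15 equal gaps: ⌊(2002 − 14·103) / 15⌋ = 37 mm.


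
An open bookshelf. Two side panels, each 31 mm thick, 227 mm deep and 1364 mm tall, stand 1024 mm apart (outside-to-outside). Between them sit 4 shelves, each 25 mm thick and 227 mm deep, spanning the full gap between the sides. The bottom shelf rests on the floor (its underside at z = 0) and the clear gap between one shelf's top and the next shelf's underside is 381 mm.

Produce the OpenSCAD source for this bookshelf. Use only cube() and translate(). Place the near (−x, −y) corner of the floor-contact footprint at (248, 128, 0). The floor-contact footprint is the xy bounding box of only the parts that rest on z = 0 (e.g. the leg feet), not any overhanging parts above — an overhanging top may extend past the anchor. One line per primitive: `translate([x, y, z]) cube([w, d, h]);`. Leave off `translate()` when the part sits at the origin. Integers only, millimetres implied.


translate([248, 128, 0]) cube([31, 227, 1364]);
translate([1241, 128, 0]) cube([31, 227, 1364]);
translate([279, 128, 0]) cube([962, 227, 25]);
translate([279, 128, 406]) cube([962, 227, 25]);
translate([279, 128, 812]) cube([962, 227, 25]);
translate([279, 128, 1218]) cube([962, 227, 25]);


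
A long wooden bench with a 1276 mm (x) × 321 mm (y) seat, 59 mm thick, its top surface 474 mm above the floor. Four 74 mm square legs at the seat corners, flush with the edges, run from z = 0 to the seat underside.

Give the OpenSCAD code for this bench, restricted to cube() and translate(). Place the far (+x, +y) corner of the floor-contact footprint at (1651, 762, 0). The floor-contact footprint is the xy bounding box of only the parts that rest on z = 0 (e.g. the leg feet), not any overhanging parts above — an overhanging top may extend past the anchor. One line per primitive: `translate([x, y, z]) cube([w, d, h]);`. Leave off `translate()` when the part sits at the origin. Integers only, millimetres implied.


translate([375, 441, 415]) cube([1276, 321, 59]);
translate([375, 441, 0]) cube([74, 74, 415]);
translate([375, 688, 0]) cube([74, 74, 415]);
translate([1577, 441, 0]) cube([74, 74, 415]);
translate([1577, 688, 0]) cube([74, 74, 415]);


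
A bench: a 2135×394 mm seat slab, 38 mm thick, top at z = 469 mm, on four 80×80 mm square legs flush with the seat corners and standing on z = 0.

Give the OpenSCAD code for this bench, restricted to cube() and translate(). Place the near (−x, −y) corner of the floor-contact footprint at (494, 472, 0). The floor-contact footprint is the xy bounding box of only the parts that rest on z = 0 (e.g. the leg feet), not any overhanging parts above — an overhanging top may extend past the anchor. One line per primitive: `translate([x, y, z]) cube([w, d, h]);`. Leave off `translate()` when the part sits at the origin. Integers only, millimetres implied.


// leg_h = 469 − 38 = 431
translate([494, 472, 431]) cube([2135, 394, 38]);
translate([494, 472, 0]) cube([80, 80, 431]);
translate([494, 786, 0]) cube([80, 80, 431]);
translate([2549, 472, 0]) cube([80, 80, 431]);
translate([2549, 786, 0]) cube([80, 80, 431]);


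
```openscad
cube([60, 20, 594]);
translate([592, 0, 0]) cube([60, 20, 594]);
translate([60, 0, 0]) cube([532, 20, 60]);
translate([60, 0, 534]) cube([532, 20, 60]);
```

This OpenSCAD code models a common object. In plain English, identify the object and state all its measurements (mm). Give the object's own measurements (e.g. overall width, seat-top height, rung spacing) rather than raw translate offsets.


A rectangular picture frame lying in the x–z plane (depth along y). The opening is 532 mm wide (x) by 474 mm tall (z), surrounded by a border 60 mm wide on all four sides. The frame is 20 mm deep and is made of two full-height vertical stiles with two horizontal rails fitted between them.


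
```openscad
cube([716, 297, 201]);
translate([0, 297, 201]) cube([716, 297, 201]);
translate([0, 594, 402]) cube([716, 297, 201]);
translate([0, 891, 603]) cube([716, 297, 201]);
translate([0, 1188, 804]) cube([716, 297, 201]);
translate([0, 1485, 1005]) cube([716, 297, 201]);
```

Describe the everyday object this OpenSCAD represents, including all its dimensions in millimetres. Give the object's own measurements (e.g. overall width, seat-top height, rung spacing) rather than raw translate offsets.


A straight staircase of 6 solid steps. Each step is 716 mm wide (x), 297 mm deep (y, the going) and 201 mm tall (the rise). The first step rests on the floor; each subsequent step sits one going further in +y and one rise higher in +z, directly behind and above the previous step with no overlap.


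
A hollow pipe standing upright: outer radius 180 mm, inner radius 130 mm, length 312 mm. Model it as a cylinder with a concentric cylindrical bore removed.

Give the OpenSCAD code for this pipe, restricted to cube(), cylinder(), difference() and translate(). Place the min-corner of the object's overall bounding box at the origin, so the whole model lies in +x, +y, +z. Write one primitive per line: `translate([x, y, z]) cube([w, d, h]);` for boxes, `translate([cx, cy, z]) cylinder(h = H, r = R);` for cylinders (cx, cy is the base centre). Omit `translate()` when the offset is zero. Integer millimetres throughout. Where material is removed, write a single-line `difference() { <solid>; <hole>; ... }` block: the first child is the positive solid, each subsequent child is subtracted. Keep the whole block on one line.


difference() { translate([180, 180, 0]) cylinder(h = 312, r = 180); translate([180, 180, 0]) cylinder(h = 312, r = 130); }


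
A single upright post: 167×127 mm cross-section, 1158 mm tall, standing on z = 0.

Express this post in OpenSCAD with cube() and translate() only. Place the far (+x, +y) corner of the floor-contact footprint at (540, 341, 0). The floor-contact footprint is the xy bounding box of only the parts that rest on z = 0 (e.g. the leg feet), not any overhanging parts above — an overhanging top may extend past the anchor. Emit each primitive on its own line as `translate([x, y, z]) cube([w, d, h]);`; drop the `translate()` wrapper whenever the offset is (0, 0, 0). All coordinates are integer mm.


translate([373, 214, 0]) cube([167, 127, 1158]);


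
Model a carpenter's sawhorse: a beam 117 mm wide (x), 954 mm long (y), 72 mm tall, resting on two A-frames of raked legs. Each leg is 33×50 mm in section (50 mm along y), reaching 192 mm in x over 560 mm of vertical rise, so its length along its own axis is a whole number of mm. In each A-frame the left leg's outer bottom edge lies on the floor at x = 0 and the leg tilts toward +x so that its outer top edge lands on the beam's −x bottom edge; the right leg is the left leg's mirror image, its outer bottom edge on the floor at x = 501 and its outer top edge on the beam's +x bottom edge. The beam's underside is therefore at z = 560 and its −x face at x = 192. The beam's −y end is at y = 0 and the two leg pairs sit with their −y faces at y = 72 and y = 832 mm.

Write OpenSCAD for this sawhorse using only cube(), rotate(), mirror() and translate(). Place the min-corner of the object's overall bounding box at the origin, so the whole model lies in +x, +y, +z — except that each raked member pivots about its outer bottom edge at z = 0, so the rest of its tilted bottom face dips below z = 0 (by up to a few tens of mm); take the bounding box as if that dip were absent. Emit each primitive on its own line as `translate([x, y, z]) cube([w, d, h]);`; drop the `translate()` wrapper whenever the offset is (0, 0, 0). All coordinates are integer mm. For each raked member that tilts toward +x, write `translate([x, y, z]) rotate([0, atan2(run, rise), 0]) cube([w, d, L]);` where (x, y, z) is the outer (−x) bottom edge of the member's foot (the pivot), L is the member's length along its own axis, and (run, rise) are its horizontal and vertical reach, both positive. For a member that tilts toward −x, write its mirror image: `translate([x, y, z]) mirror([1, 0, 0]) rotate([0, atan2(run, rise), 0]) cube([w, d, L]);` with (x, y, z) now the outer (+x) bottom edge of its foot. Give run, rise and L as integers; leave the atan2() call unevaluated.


// leg length = √(192² + 560²) = 592
// right-leg outer foot x = 2·192 + 117 = 501
// beam min-corner = (192, 0, 560)
translate([192, 0, 560]) cube([117, 954, 72]);
translate([0, 72, 0]) rotate([0, atan2(192, 560), 0]) cube([33, 50, 592]);
translate([501, 72, 0]) mirror([1, 0, 0]) rotate([0, atan2(192, 560), 0]) cube([33, 50, 592]);
translate([0, 832, 0]) rotate([0, atan2(192, 560), 0]) cube([33, 50, 592]);
translate([501, 832, 0]) mirror([1, 0, 0]) rotate([0, atan2(192, 560), 0]) cube([33, 50, 592]);


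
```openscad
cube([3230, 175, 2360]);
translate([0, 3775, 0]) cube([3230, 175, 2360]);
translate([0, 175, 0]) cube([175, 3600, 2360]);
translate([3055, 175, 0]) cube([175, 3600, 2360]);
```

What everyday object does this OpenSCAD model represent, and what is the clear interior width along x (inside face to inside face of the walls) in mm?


A house (or room) frame. The interior width is 2880 mm.

Four 2360 mm walls enclosing a rectangle with no floor or roof — a room or house frame. Outside width is 3230 mm and wall thickness is 175 mm, so the interior width is 3230 − 2 × 175 = 2880 mm.


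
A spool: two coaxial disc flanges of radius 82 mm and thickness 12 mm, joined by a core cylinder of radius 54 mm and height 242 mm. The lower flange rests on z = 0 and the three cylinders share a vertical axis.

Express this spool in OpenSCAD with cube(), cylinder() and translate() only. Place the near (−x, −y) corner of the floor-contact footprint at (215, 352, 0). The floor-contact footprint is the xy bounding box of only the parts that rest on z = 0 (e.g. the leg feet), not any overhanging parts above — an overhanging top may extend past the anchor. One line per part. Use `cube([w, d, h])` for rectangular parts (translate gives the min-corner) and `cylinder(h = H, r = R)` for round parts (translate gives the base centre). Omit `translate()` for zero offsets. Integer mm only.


translate([297, 434, 0]) cylinder(h = 12, r = 82);
translate([297, 434, 12]) cylinder(h = 242, r = 54);
translate([297, 434, 254]) cylinder(h = 12, r = 82);


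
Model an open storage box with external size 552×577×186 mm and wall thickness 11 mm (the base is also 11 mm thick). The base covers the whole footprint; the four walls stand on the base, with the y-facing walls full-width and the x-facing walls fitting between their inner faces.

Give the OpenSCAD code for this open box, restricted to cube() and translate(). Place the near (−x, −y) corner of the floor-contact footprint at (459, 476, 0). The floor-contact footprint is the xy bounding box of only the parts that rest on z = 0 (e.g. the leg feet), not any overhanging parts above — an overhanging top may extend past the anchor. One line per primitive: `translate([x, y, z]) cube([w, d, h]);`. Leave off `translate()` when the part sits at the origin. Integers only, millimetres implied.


translate([459, 476, 0]) cube([552, 577, 11]);
translate([459, 476, 11]) cube([552, 11, 175]);
translate([459, 1042, 11]) cube([552, 11, 175]);
translate([459, 487, 11]) cube([11, 555, 175]);
translate([1000, 487, 11]) cube([11, 555, 175]);
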